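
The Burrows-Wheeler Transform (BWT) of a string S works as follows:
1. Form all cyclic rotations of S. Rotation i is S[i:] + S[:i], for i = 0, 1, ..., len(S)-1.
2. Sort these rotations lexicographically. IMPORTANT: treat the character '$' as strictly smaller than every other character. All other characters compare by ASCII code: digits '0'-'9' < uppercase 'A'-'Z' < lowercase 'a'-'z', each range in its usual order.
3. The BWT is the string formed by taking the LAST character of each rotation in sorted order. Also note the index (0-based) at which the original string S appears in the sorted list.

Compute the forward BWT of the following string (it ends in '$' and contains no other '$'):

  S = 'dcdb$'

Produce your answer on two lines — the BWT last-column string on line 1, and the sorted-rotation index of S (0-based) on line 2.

All 5 rotations (rotation i = S[i:]+S[:i]):
  rot[0] = dcdb$
  rot[1] = cdb$d
  rot[2] = db$dc
  rot[3] = b$dcd
  rot[4] = $dcdb
Sorted (with $ < everything):
  sorted[0] = $dcdb  (last char: 'b')
  sorted[1] = b$dcd  (last char: 'd')
  sorted[2] = cdb$d  (last char: 'd')
  sorted[3] = db$dc  (last char: 'c')
  sorted[4] = dcdb$  (last char: '$')
Last column: bddc$
Original string S is at sorted index 4

Answer: bddc$
4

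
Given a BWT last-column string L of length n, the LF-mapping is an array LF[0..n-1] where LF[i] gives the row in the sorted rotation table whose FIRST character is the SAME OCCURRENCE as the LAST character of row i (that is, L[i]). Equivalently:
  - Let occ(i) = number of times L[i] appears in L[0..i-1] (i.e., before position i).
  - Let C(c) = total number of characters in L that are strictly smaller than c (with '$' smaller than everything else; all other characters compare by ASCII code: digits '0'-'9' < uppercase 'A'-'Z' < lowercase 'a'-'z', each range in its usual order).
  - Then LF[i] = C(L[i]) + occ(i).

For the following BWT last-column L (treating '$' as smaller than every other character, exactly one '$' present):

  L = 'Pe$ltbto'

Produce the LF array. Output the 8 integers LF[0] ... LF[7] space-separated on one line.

Answer: 1 3 0 4 6 2 7 5

Derivation:
Char counts: '$':1, 'P':1, 'b':1, 'e':1, 'l':1, 'o':1, 't':2
C (first-col start): C('$')=0, C('P')=1, C('b')=2, C('e')=3, C('l')=4, C('o')=5, C('t')=6
L[0]='P': occ=0, LF[0]=C('P')+0=1+0=1
L[1]='e': occ=0, LF[1]=C('e')+0=3+0=3
L[2]='$': occ=0, LF[2]=C('$')+0=0+0=0
L[3]='l': occ=0, LF[3]=C('l')+0=4+0=4
L[4]='t': occ=0, LF[4]=C('t')+0=6+0=6
L[5]='b': occ=0, LF[5]=C('b')+0=2+0=2
L[6]='t': occ=1, LF[6]=C('t')+1=6+1=7
L[7]='o': occ=0, LF[7]=C('o')+0=5+0=5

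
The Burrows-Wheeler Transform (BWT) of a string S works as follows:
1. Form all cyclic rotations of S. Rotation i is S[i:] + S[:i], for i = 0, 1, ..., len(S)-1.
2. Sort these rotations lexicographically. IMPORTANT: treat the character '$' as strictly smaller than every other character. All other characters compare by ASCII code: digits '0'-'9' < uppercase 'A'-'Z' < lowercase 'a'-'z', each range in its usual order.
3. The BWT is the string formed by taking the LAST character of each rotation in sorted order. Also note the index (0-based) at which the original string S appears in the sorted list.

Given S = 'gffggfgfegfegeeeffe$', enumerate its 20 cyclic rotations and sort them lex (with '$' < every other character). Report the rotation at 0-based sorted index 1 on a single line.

Answer: e$gffggfgfegfegeeeff

Derivation:
All 20 rotations (rotation i = S[i:]+S[:i]):
  rot[0] = gffggfgfegfegeeeffe$
  rot[1] = ffggfgfegfegeeeffe$g
  rot[2] = fggfgfegfegeeeffe$gf
  rot[3] = ggfgfegfegeeeffe$gff
  rot[4] = gfgfegfegeeeffe$gffg
  rot[5] = fgfegfegeeeffe$gffgg
  rot[6] = gfegfegeeeffe$gffggf
  rot[7] = fegfegeeeffe$gffggfg
  rot[8] = egfegeeeffe$gffggfgf
  rot[9] = gfegeeeffe$gffggfgfe
  rot[10] = fegeeeffe$gffggfgfeg
  rot[11] = egeeeffe$gffggfgfegf
  rot[12] = geeeffe$gffggfgfegfe
  rot[13] = eeeffe$gffggfgfegfeg
  rot[14] = eeffe$gffggfgfegfege
  rot[15] = effe$gffggfgfegfegee
  rot[16] = ffe$gffggfgfegfegeee
  rot[17] = fe$gffggfgfegfegeeef
  rot[18] = e$gffggfgfegfegeeeff
  rot[19] = $gffggfgfegfegeeeffe
Sorted (with $ < everything):
  sorted[0] = $gffggfgfegfegeeeffe
  sorted[1] = e$gffggfgfegfegeeeff
  sorted[2] = eeeffe$gffggfgfegfeg
  sorted[3] = eeffe$gffggfgfegfege
  sorted[4] = effe$gffggfgfegfegee
  sorted[5] = egeeeffe$gffggfgfegf
  sorted[6] = egfegeeeffe$gffggfgf
  sorted[7] = fe$gffggfgfegfegeeef
  sorted[8] = fegeeeffe$gffggfgfeg
  sorted[9] = fegfegeeeffe$gffggfg
  sorted[10] = ffe$gffggfgfegfegeee
  sorted[11] = ffggfgfegfegeeeffe$g
  sorted[12] = fgfegfegeeeffe$gffgg
  sorted[13] = fggfgfegfegeeeffe$gf
  sorted[14] = geeeffe$gffggfgfegfe
  sorted[15] = gfegeeeffe$gffggfgfe
  sorted[16] = gfegfegeeeffe$gffggf
  sorted[17] = gffggfgfegfegeeeffe$
  sorted[18] = gfgfegfegeeeffe$gffg
  sorted[19] = ggfgfegfegeeeffe$gff
sorted[1] = e$gffggfgfegfegeeeff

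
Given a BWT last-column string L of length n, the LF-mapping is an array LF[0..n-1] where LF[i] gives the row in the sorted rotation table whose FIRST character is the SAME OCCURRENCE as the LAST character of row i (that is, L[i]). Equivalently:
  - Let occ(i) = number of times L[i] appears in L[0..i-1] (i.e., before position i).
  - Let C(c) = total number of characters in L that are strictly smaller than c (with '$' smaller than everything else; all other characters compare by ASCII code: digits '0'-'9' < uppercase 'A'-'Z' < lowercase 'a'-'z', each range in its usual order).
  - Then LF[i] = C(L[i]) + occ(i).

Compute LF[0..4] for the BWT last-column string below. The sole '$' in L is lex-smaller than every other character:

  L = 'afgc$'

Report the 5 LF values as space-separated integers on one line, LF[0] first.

Answer: 1 3 4 2 0

Derivation:
Char counts: '$':1, 'a':1, 'c':1, 'f':1, 'g':1
C (first-col start): C('$')=0, C('a')=1, C('c')=2, C('f')=3, C('g')=4
L[0]='a': occ=0, LF[0]=C('a')+0=1+0=1
L[1]='f': occ=0, LF[1]=C('f')+0=3+0=3
L[2]='g': occ=0, LF[2]=C('g')+0=4+0=4
L[3]='c': occ=0, LF[3]=C('c')+0=2+0=2
L[4]='$': occ=0, LF[4]=C('$')+0=0+0=0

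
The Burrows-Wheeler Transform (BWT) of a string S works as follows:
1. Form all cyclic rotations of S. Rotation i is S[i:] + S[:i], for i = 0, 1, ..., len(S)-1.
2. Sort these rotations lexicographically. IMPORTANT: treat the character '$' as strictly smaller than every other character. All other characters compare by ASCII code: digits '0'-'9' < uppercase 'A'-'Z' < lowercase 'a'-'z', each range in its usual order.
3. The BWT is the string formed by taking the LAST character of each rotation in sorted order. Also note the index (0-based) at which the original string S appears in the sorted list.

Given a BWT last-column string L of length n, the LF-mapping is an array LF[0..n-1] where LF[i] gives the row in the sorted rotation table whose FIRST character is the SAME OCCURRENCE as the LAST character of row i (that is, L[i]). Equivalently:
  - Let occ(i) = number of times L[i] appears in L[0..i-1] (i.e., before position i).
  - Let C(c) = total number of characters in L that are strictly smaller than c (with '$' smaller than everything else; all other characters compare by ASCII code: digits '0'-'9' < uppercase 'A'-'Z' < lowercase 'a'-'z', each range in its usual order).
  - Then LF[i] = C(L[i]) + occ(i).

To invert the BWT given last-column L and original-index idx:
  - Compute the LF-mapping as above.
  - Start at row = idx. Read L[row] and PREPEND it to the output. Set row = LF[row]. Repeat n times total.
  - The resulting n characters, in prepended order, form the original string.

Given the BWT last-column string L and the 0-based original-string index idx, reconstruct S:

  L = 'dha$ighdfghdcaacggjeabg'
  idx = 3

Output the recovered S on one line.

LF mapping: 8 18 1 0 21 13 19 9 12 14 20 10 6 2 3 7 15 16 22 11 4 5 17
Walk LF starting at row 3, prepending L[row]:
  step 1: row=3, L[3]='$', prepend. Next row=LF[3]=0
  step 2: row=0, L[0]='d', prepend. Next row=LF[0]=8
  step 3: row=8, L[8]='f', prepend. Next row=LF[8]=12
  step 4: row=12, L[12]='c', prepend. Next row=LF[12]=6
  step 5: row=6, L[6]='h', prepend. Next row=LF[6]=19
  step 6: row=19, L[19]='e', prepend. Next row=LF[19]=11
  step 7: row=11, L[11]='d', prepend. Next row=LF[11]=10
  step 8: row=10, L[10]='h', prepend. Next row=LF[10]=20
  step 9: row=20, L[20]='a', prepend. Next row=LF[20]=4
  step 10: row=4, L[4]='i', prepend. Next row=LF[4]=21
  step 11: row=21, L[21]='b', prepend. Next row=LF[21]=5
  step 12: row=5, L[5]='g', prepend. Next row=LF[5]=13
  step 13: row=13, L[13]='a', prepend. Next row=LF[13]=2
  step 14: row=2, L[2]='a', prepend. Next row=LF[2]=1
  step 15: row=1, L[1]='h', prepend. Next row=LF[1]=18
  step 16: row=18, L[18]='j', prepend. Next row=LF[18]=22
  step 17: row=22, L[22]='g', prepend. Next row=LF[22]=17
  step 18: row=17, L[17]='g', prepend. Next row=LF[17]=16
  step 19: row=16, L[16]='g', prepend. Next row=LF[16]=15
  step 20: row=15, L[15]='c', prepend. Next row=LF[15]=7
  step 21: row=7, L[7]='d', prepend. Next row=LF[7]=9
  step 22: row=9, L[9]='g', prepend. Next row=LF[9]=14
  step 23: row=14, L[14]='a', prepend. Next row=LF[14]=3
Reversed output: agdcgggjhaagbiahdehcfd$

Answer: agdcgggjhaagbiahdehcfd$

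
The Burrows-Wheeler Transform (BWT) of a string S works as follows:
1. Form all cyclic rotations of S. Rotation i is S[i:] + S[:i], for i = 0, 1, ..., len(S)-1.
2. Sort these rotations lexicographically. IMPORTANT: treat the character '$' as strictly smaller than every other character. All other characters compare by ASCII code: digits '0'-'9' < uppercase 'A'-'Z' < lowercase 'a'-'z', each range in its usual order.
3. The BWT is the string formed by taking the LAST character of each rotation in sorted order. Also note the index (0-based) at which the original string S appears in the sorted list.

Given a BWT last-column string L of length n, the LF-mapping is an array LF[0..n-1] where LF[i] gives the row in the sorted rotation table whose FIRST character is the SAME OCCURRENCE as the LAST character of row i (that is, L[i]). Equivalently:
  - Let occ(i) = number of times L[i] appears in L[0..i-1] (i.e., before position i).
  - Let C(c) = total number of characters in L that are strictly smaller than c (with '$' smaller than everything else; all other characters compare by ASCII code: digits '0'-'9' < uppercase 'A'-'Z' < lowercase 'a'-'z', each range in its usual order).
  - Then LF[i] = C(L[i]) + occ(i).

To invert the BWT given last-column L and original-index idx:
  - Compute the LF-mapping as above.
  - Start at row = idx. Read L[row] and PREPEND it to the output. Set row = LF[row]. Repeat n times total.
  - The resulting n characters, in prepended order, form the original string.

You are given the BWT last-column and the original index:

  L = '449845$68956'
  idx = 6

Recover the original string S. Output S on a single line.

Answer: 66988455944$

Derivation:
LF mapping: 1 2 10 8 3 4 0 6 9 11 5 7
Walk LF starting at row 6, prepending L[row]:
  step 1: row=6, L[6]='$', prepend. Next row=LF[6]=0
  step 2: row=0, L[0]='4', prepend. Next row=LF[0]=1
  step 3: row=1, L[1]='4', prepend. Next row=LF[1]=2
  step 4: row=2, L[2]='9', prepend. Next row=LF[2]=10
  step 5: row=10, L[10]='5', prepend. Next row=LF[10]=5
  step 6: row=5, L[5]='5', prepend. Next row=LF[5]=4
  step 7: row=4, L[4]='4', prepend. Next row=LF[4]=3
  step 8: row=3, L[3]='8', prepend. Next row=LF[3]=8
  step 9: row=8, L[8]='8', prepend. Next row=LF[8]=9
  step 10: row=9, L[9]='9', prepend. Next row=LF[9]=11
  step 11: row=11, L[11]='6', prepend. Next row=LF[11]=7
  step 12: row=7, L[7]='6', prepend. Next row=LF[7]=6
Reversed output: 66988455944$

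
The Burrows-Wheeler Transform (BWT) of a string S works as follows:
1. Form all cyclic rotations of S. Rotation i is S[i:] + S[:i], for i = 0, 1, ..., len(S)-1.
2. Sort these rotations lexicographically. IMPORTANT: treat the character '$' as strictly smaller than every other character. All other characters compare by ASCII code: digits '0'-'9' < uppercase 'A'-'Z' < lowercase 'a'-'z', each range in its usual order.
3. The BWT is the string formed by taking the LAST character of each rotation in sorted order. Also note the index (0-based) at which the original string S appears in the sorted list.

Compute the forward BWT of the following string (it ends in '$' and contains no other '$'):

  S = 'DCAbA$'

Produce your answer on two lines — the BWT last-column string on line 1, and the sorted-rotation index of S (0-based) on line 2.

Answer: AbCD$A
4

Derivation:
All 6 rotations (rotation i = S[i:]+S[:i]):
  rot[0] = DCAbA$
  rot[1] = CAbA$D
  rot[2] = AbA$DC
  rot[3] = bA$DCA
  rot[4] = A$DCAb
  rot[5] = $DCAbA
Sorted (with $ < everything):
  sorted[0] = $DCAbA  (last char: 'A')
  sorted[1] = A$DCAb  (last char: 'b')
  sorted[2] = AbA$DC  (last char: 'C')
  sorted[3] = CAbA$D  (last char: 'D')
  sorted[4] = DCAbA$  (last char: '$')
  sorted[5] = bA$DCA  (last char: 'A')
Last column: AbCD$A
Original string S is at sorted index 4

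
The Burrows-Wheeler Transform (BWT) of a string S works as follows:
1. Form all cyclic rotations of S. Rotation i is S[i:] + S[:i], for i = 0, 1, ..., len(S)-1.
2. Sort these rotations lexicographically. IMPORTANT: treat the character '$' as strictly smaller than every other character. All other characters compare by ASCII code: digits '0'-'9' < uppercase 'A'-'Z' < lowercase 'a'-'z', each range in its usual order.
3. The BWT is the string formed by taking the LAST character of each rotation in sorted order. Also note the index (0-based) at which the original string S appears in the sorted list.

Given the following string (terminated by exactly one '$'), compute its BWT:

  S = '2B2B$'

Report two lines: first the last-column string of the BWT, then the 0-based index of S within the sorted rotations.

Answer: BB$22
2

Derivation:
All 5 rotations (rotation i = S[i:]+S[:i]):
  rot[0] = 2B2B$
  rot[1] = B2B$2
  rot[2] = 2B$2B
  rot[3] = B$2B2
  rot[4] = $2B2B
Sorted (with $ < everything):
  sorted[0] = $2B2B  (last char: 'B')
  sorted[1] = 2B$2B  (last char: 'B')
  sorted[2] = 2B2B$  (last char: '$')
  sorted[3] = B$2B2  (last char: '2')
  sorted[4] = B2B$2  (last char: '2')
Last column: BB$22
Original string S is at sorted index 2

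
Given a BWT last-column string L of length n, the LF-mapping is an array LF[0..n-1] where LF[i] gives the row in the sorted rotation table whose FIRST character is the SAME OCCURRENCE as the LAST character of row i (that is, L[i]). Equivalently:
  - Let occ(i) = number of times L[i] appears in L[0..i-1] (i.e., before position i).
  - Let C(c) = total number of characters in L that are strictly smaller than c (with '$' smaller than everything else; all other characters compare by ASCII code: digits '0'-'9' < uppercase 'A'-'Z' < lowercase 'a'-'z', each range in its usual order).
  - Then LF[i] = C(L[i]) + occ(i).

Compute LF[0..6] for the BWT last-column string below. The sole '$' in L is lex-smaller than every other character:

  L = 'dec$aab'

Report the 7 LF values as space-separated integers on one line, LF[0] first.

Char counts: '$':1, 'a':2, 'b':1, 'c':1, 'd':1, 'e':1
C (first-col start): C('$')=0, C('a')=1, C('b')=3, C('c')=4, C('d')=5, C('e')=6
L[0]='d': occ=0, LF[0]=C('d')+0=5+0=5
L[1]='e': occ=0, LF[1]=C('e')+0=6+0=6
L[2]='c': occ=0, LF[2]=C('c')+0=4+0=4
L[3]='$': occ=0, LF[3]=C('$')+0=0+0=0
L[4]='a': occ=0, LF[4]=C('a')+0=1+0=1
L[5]='a': occ=1, LF[5]=C('a')+1=1+1=2
L[6]='b': occ=0, LF[6]=C('b')+0=3+0=3

Answer: 5 6 4 0 1 2 3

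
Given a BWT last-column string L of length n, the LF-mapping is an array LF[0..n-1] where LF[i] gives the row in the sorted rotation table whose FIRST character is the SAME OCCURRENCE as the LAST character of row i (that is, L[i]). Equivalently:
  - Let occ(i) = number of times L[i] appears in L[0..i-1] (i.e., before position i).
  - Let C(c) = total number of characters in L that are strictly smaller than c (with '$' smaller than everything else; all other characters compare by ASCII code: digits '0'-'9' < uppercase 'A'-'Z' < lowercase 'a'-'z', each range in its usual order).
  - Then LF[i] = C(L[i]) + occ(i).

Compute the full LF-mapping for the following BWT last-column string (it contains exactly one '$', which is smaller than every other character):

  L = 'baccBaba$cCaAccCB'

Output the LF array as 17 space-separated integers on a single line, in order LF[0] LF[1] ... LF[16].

Char counts: '$':1, 'A':1, 'B':2, 'C':2, 'a':4, 'b':2, 'c':5
C (first-col start): C('$')=0, C('A')=1, C('B')=2, C('C')=4, C('a')=6, C('b')=10, C('c')=12
L[0]='b': occ=0, LF[0]=C('b')+0=10+0=10
L[1]='a': occ=0, LF[1]=C('a')+0=6+0=6
L[2]='c': occ=0, LF[2]=C('c')+0=12+0=12
L[3]='c': occ=1, LF[3]=C('c')+1=12+1=13
L[4]='B': occ=0, LF[4]=C('B')+0=2+0=2
L[5]='a': occ=1, LF[5]=C('a')+1=6+1=7
L[6]='b': occ=1, LF[6]=C('b')+1=10+1=11
L[7]='a': occ=2, LF[7]=C('a')+2=6+2=8
L[8]='$': occ=0, LF[8]=C('$')+0=0+0=0
L[9]='c': occ=2, LF[9]=C('c')+2=12+2=14
L[10]='C': occ=0, LF[10]=C('C')+0=4+0=4
L[11]='a': occ=3, LF[11]=C('a')+3=6+3=9
L[12]='A': occ=0, LF[12]=C('A')+0=1+0=1
L[13]='c': occ=3, LF[13]=C('c')+3=12+3=15
L[14]='c': occ=4, LF[14]=C('c')+4=12+4=16
L[15]='C': occ=1, LF[15]=C('C')+1=4+1=5
L[16]='B': occ=1, LF[16]=C('B')+1=2+1=3

Answer: 10 6 12 13 2 7 11 8 0 14 4 9 1 15 16 5 3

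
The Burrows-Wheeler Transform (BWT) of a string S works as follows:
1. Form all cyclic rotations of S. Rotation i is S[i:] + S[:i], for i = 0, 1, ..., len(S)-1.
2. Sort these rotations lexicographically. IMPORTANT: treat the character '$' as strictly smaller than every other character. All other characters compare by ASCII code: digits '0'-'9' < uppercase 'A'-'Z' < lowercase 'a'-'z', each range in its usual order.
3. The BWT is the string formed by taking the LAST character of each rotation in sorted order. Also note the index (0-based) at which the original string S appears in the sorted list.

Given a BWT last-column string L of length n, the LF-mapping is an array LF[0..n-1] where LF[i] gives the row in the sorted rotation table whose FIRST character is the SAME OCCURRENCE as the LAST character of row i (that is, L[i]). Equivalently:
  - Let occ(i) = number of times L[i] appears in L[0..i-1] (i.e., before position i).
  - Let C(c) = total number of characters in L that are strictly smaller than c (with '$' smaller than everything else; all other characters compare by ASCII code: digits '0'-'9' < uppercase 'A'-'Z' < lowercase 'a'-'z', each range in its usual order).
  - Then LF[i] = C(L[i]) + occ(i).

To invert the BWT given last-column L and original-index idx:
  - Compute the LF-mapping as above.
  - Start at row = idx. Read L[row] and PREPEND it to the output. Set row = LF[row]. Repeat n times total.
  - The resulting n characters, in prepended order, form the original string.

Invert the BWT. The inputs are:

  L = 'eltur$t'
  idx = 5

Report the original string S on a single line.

LF mapping: 1 2 4 6 3 0 5
Walk LF starting at row 5, prepending L[row]:
  step 1: row=5, L[5]='$', prepend. Next row=LF[5]=0
  step 2: row=0, L[0]='e', prepend. Next row=LF[0]=1
  step 3: row=1, L[1]='l', prepend. Next row=LF[1]=2
  step 4: row=2, L[2]='t', prepend. Next row=LF[2]=4
  step 5: row=4, L[4]='r', prepend. Next row=LF[4]=3
  step 6: row=3, L[3]='u', prepend. Next row=LF[3]=6
  step 7: row=6, L[6]='t', prepend. Next row=LF[6]=5
Reversed output: turtle$

Answer: turtle$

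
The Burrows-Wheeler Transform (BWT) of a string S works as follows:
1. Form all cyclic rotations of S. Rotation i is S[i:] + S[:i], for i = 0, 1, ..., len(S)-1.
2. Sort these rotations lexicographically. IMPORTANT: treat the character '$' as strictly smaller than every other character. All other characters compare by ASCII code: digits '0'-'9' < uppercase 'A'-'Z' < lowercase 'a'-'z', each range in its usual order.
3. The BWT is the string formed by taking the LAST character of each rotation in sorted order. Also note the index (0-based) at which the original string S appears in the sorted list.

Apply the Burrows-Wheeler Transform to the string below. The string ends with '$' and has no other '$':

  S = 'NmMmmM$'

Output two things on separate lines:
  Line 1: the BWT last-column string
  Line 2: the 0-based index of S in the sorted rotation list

Answer: Mmm$mNM
3

Derivation:
All 7 rotations (rotation i = S[i:]+S[:i]):
  rot[0] = NmMmmM$
  rot[1] = mMmmM$N
  rot[2] = MmmM$Nm
  rot[3] = mmM$NmM
  rot[4] = mM$NmMm
  rot[5] = M$NmMmm
  rot[6] = $NmMmmM
Sorted (with $ < everything):
  sorted[0] = $NmMmmM  (last char: 'M')
  sorted[1] = M$NmMmm  (last char: 'm')
  sorted[2] = MmmM$Nm  (last char: 'm')
  sorted[3] = NmMmmM$  (last char: '$')
  sorted[4] = mM$NmMm  (last char: 'm')
  sorted[5] = mMmmM$N  (last char: 'N')
  sorted[6] = mmM$NmM  (last char: 'M')
Last column: Mmm$mNM
Original string S is at sorted index 3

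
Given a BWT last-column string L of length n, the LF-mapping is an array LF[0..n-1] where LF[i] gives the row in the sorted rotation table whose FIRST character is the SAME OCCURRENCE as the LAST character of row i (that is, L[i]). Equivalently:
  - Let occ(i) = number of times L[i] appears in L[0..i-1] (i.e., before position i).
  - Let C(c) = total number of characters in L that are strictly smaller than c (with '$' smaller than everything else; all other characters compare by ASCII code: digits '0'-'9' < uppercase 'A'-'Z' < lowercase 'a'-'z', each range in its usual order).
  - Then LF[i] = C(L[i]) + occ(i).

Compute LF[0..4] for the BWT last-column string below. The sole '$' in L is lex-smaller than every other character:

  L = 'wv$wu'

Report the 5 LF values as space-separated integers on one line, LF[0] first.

Answer: 3 2 0 4 1

Derivation:
Char counts: '$':1, 'u':1, 'v':1, 'w':2
C (first-col start): C('$')=0, C('u')=1, C('v')=2, C('w')=3
L[0]='w': occ=0, LF[0]=C('w')+0=3+0=3
L[1]='v': occ=0, LF[1]=C('v')+0=2+0=2
L[2]='$': occ=0, LF[2]=C('$')+0=0+0=0
L[3]='w': occ=1, LF[3]=C('w')+1=3+1=4
L[4]='u': occ=0, LF[4]=C('u')+0=1+0=1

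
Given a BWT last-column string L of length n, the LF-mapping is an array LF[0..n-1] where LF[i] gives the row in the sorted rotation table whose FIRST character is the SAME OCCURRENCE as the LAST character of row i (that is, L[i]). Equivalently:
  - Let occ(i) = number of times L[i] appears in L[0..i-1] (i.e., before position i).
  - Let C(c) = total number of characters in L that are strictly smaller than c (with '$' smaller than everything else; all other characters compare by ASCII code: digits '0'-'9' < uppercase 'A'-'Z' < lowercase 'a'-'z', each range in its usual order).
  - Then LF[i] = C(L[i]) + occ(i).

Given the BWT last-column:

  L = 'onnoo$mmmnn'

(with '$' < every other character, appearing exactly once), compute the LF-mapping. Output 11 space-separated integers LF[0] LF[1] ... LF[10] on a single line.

Answer: 8 4 5 9 10 0 1 2 3 6 7

Derivation:
Char counts: '$':1, 'm':3, 'n':4, 'o':3
C (first-col start): C('$')=0, C('m')=1, C('n')=4, C('o')=8
L[0]='o': occ=0, LF[0]=C('o')+0=8+0=8
L[1]='n': occ=0, LF[1]=C('n')+0=4+0=4
L[2]='n': occ=1, LF[2]=C('n')+1=4+1=5
L[3]='o': occ=1, LF[3]=C('o')+1=8+1=9
L[4]='o': occ=2, LF[4]=C('o')+2=8+2=10
L[5]='$': occ=0, LF[5]=C('$')+0=0+0=0
L[6]='m': occ=0, LF[6]=C('m')+0=1+0=1
L[7]='m': occ=1, LF[7]=C('m')+1=1+1=2
L[8]='m': occ=2, LF[8]=C('m')+2=1+2=3
L[9]='n': occ=2, LF[9]=C('n')+2=4+2=6
L[10]='n': occ=3, LF[10]=C('n')+3=4+3=7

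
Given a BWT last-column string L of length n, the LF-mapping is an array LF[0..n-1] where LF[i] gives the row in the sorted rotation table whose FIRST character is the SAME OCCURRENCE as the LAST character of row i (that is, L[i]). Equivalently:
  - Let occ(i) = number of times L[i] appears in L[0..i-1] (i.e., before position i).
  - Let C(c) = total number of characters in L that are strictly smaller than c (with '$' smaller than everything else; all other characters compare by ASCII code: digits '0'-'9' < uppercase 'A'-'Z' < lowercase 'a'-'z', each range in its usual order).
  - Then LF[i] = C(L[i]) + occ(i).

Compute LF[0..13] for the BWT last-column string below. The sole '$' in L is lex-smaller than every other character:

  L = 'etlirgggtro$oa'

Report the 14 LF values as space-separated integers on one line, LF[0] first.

Char counts: '$':1, 'a':1, 'e':1, 'g':3, 'i':1, 'l':1, 'o':2, 'r':2, 't':2
C (first-col start): C('$')=0, C('a')=1, C('e')=2, C('g')=3, C('i')=6, C('l')=7, C('o')=8, C('r')=10, C('t')=12
L[0]='e': occ=0, LF[0]=C('e')+0=2+0=2
L[1]='t': occ=0, LF[1]=C('t')+0=12+0=12
L[2]='l': occ=0, LF[2]=C('l')+0=7+0=7
L[3]='i': occ=0, LF[3]=C('i')+0=6+0=6
L[4]='r': occ=0, LF[4]=C('r')+0=10+0=10
L[5]='g': occ=0, LF[5]=C('g')+0=3+0=3
L[6]='g': occ=1, LF[6]=C('g')+1=3+1=4
L[7]='g': occ=2, LF[7]=C('g')+2=3+2=5
L[8]='t': occ=1, LF[8]=C('t')+1=12+1=13
L[9]='r': occ=1, LF[9]=C('r')+1=10+1=11
L[10]='o': occ=0, LF[10]=C('o')+0=8+0=8
L[11]='$': occ=0, LF[11]=C('$')+0=0+0=0
L[12]='o': occ=1, LF[12]=C('o')+1=8+1=9
L[13]='a': occ=0, LF[13]=C('a')+0=1+0=1

Answer: 2 12 7 6 10 3 4 5 13 11 8 0 9 1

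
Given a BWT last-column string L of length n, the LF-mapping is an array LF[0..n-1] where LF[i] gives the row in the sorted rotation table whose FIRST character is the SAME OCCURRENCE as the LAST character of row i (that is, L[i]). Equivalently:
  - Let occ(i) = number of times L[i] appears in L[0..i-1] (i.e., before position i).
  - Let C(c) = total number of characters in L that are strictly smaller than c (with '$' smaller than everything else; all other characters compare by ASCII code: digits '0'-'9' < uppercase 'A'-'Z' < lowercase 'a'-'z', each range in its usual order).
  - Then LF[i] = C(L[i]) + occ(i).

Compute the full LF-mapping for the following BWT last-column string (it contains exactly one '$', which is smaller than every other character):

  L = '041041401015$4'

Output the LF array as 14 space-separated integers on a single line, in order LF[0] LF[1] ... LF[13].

Answer: 1 9 5 2 10 6 11 3 7 4 8 13 0 12

Derivation:
Char counts: '$':1, '0':4, '1':4, '4':4, '5':1
C (first-col start): C('$')=0, C('0')=1, C('1')=5, C('4')=9, C('5')=13
L[0]='0': occ=0, LF[0]=C('0')+0=1+0=1
L[1]='4': occ=0, LF[1]=C('4')+0=9+0=9
L[2]='1': occ=0, LF[2]=C('1')+0=5+0=5
L[3]='0': occ=1, LF[3]=C('0')+1=1+1=2
L[4]='4': occ=1, LF[4]=C('4')+1=9+1=10
L[5]='1': occ=1, LF[5]=C('1')+1=5+1=6
L[6]='4': occ=2, LF[6]=C('4')+2=9+2=11
L[7]='0': occ=2, LF[7]=C('0')+2=1+2=3
L[8]='1': occ=2, LF[8]=C('1')+2=5+2=7
L[9]='0': occ=3, LF[9]=C('0')+3=1+3=4
L[10]='1': occ=3, LF[10]=C('1')+3=5+3=8
L[11]='5': occ=0, LF[11]=C('5')+0=13+0=13
L[12]='$': occ=0, LF[12]=C('$')+0=0+0=0
L[13]='4': occ=3, LF[13]=C('4')+3=9+3=12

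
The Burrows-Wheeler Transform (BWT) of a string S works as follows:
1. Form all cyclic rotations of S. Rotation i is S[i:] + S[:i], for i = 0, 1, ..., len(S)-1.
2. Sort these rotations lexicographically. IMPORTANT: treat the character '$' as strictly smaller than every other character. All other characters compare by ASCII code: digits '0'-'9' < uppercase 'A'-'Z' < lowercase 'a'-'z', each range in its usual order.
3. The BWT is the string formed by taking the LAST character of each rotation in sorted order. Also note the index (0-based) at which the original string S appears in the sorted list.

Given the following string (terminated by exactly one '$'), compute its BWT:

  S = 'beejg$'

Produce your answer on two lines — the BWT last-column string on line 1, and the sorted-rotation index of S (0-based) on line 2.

Answer: g$beje
1

Derivation:
All 6 rotations (rotation i = S[i:]+S[:i]):
  rot[0] = beejg$
  rot[1] = eejg$b
  rot[2] = ejg$be
  rot[3] = jg$bee
  rot[4] = g$beej
  rot[5] = $beejg
Sorted (with $ < everything):
  sorted[0] = $beejg  (last char: 'g')
  sorted[1] = beejg$  (last char: '$')
  sorted[2] = eejg$b  (last char: 'b')
  sorted[3] = ejg$be  (last char: 'e')
  sorted[4] = g$beej  (last char: 'j')
  sorted[5] = jg$bee  (last char: 'e')
Last column: g$beje
Original string S is at sorted index 1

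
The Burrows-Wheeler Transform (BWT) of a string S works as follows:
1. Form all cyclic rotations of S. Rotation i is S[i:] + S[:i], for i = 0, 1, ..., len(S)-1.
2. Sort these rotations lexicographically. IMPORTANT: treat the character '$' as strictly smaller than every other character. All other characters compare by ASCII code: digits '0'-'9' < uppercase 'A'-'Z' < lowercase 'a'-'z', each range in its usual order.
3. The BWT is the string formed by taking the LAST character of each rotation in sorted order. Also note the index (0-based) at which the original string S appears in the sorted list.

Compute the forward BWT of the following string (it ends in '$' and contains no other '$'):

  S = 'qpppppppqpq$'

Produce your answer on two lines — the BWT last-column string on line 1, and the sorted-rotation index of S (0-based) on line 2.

Answer: qqpppppqpp$p
10

Derivation:
All 12 rotations (rotation i = S[i:]+S[:i]):
  rot[0] = qpppppppqpq$
  rot[1] = pppppppqpq$q
  rot[2] = ppppppqpq$qp
  rot[3] = pppppqpq$qpp
  rot[4] = ppppqpq$qppp
  rot[5] = pppqpq$qpppp
  rot[6] = ppqpq$qppppp
  rot[7] = pqpq$qpppppp
  rot[8] = qpq$qppppppp
  rot[9] = pq$qpppppppq
  rot[10] = q$qpppppppqp
  rot[11] = $qpppppppqpq
Sorted (with $ < everything):
  sorted[0] = $qpppppppqpq  (last char: 'q')
  sorted[1] = pppppppqpq$q  (last char: 'q')
  sorted[2] = ppppppqpq$qp  (last char: 'p')
  sorted[3] = pppppqpq$qpp  (last char: 'p')
  sorted[4] = ppppqpq$qppp  (last char: 'p')
  sorted[5] = pppqpq$qpppp  (last char: 'p')
  sorted[6] = ppqpq$qppppp  (last char: 'p')
  sorted[7] = pq$qpppppppq  (last char: 'q')
  sorted[8] = pqpq$qpppppp  (last char: 'p')
  sorted[9] = q$qpppppppqp  (last char: 'p')
  sorted[10] = qpppppppqpq$  (last char: '$')
  sorted[11] = qpq$qppppppp  (last char: 'p')
Last column: qqpppppqpp$p
Original string S is at sorted index 10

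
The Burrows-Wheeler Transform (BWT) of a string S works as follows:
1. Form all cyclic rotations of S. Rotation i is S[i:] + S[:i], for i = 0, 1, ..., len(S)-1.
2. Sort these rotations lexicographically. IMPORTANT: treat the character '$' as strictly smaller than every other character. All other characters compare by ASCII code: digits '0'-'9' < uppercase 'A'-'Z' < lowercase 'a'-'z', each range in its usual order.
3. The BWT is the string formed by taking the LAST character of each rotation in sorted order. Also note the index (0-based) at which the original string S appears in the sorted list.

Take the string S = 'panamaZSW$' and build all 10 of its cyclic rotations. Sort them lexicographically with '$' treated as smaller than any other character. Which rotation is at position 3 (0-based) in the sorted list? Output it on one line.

All 10 rotations (rotation i = S[i:]+S[:i]):
  rot[0] = panamaZSW$
  rot[1] = anamaZSW$p
  rot[2] = namaZSW$pa
  rot[3] = amaZSW$pan
  rot[4] = maZSW$pana
  rot[5] = aZSW$panam
  rot[6] = ZSW$panama
  rot[7] = SW$panamaZ
  rot[8] = W$panamaZS
  rot[9] = $panamaZSW
Sorted (with $ < everything):
  sorted[0] = $panamaZSW
  sorted[1] = SW$panamaZ
  sorted[2] = W$panamaZS
  sorted[3] = ZSW$panama
  sorted[4] = aZSW$panam
  sorted[5] = amaZSW$pan
  sorted[6] = anamaZSW$p
  sorted[7] = maZSW$pana
  sorted[8] = namaZSW$pa
  sorted[9] = panamaZSW$
sorted[3] = ZSW$panama

Answer: ZSW$panama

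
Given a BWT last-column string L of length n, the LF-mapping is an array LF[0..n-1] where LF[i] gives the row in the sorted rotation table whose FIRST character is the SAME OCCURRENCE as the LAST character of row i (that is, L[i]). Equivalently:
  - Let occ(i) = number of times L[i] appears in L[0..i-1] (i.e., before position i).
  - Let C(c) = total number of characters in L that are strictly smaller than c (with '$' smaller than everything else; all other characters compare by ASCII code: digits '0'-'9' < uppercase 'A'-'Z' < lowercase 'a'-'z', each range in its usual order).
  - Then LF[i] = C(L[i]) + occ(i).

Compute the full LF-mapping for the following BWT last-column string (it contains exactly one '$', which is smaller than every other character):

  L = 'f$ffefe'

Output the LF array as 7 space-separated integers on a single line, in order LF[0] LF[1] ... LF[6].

Answer: 3 0 4 5 1 6 2

Derivation:
Char counts: '$':1, 'e':2, 'f':4
C (first-col start): C('$')=0, C('e')=1, C('f')=3
L[0]='f': occ=0, LF[0]=C('f')+0=3+0=3
L[1]='$': occ=0, LF[1]=C('$')+0=0+0=0
L[2]='f': occ=1, LF[2]=C('f')+1=3+1=4
L[3]='f': occ=2, LF[3]=C('f')+2=3+2=5
L[4]='e': occ=0, LF[4]=C('e')+0=1+0=1
L[5]='f': occ=3, LF[5]=C('f')+3=3+3=6
L[6]='e': occ=1, LF[6]=C('e')+1=1+1=2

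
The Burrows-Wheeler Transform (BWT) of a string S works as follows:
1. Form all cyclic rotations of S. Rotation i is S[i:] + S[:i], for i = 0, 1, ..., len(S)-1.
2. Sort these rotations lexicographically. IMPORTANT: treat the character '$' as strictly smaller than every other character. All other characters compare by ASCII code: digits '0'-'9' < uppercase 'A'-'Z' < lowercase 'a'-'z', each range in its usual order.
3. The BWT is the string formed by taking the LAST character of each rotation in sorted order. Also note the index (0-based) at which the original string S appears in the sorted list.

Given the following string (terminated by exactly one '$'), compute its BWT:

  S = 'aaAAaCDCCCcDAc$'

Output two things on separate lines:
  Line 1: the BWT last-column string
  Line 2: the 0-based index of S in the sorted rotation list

Answer: caADDCaCcCaA$AC
12

Derivation:
All 15 rotations (rotation i = S[i:]+S[:i]):
  rot[0] = aaAAaCDCCCcDAc$
  rot[1] = aAAaCDCCCcDAc$a
  rot[2] = AAaCDCCCcDAc$aa
  rot[3] = AaCDCCCcDAc$aaA
  rot[4] = aCDCCCcDAc$aaAA
  rot[5] = CDCCCcDAc$aaAAa
  rot[6] = DCCCcDAc$aaAAaC
  rot[7] = CCCcDAc$aaAAaCD
  rot[8] = CCcDAc$aaAAaCDC
  rot[9] = CcDAc$aaAAaCDCC
  rot[10] = cDAc$aaAAaCDCCC
  rot[11] = DAc$aaAAaCDCCCc
  rot[12] = Ac$aaAAaCDCCCcD
  rot[13] = c$aaAAaCDCCCcDA
  rot[14] = $aaAAaCDCCCcDAc
Sorted (with $ < everything):
  sorted[0] = $aaAAaCDCCCcDAc  (last char: 'c')
  sorted[1] = AAaCDCCCcDAc$aa  (last char: 'a')
  sorted[2] = AaCDCCCcDAc$aaA  (last char: 'A')
  sorted[3] = Ac$aaAAaCDCCCcD  (last char: 'D')
  sorted[4] = CCCcDAc$aaAAaCD  (last char: 'D')
  sorted[5] = CCcDAc$aaAAaCDC  (last char: 'C')
  sorted[6] = CDCCCcDAc$aaAAa  (last char: 'a')
  sorted[7] = CcDAc$aaAAaCDCC  (last char: 'C')
  sorted[8] = DAc$aaAAaCDCCCc  (last char: 'c')
  sorted[9] = DCCCcDAc$aaAAaC  (last char: 'C')
  sorted[10] = aAAaCDCCCcDAc$a  (last char: 'a')
  sorted[11] = aCDCCCcDAc$aaAA  (last char: 'A')
  sorted[12] = aaAAaCDCCCcDAc$  (last char: '$')
  sorted[13] = c$aaAAaCDCCCcDA  (last char: 'A')
  sorted[14] = cDAc$aaAAaCDCCC  (last char: 'C')
Last column: caADDCaCcCaA$AC
Original string S is at sorted index 12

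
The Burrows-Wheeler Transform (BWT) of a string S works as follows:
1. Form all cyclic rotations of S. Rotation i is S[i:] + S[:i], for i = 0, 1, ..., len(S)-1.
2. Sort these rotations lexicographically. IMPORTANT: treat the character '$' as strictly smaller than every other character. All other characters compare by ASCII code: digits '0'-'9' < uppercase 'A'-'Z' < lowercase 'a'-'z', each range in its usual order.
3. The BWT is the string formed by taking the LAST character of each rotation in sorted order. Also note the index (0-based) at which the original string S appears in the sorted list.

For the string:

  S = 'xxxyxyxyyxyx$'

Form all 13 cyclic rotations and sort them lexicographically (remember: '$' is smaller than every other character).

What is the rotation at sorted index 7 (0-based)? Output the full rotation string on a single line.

Answer: xyyxyx$xxxyxy

Derivation:
All 13 rotations (rotation i = S[i:]+S[:i]):
  rot[0] = xxxyxyxyyxyx$
  rot[1] = xxyxyxyyxyx$x
  rot[2] = xyxyxyyxyx$xx
  rot[3] = yxyxyyxyx$xxx
  rot[4] = xyxyyxyx$xxxy
  rot[5] = yxyyxyx$xxxyx
  rot[6] = xyyxyx$xxxyxy
  rot[7] = yyxyx$xxxyxyx
  rot[8] = yxyx$xxxyxyxy
  rot[9] = xyx$xxxyxyxyy
  rot[10] = yx$xxxyxyxyyx
  rot[11] = x$xxxyxyxyyxy
  rot[12] = $xxxyxyxyyxyx
Sorted (with $ < everything):
  sorted[0] = $xxxyxyxyyxyx
  sorted[1] = x$xxxyxyxyyxy
  sorted[2] = xxxyxyxyyxyx$
  sorted[3] = xxyxyxyyxyx$x
  sorted[4] = xyx$xxxyxyxyy
  sorted[5] = xyxyxyyxyx$xx
  sorted[6] = xyxyyxyx$xxxy
  sorted[7] = xyyxyx$xxxyxy
  sorted[8] = yx$xxxyxyxyyx
  sorted[9] = yxyx$xxxyxyxy
  sorted[10] = yxyxyyxyx$xxx
  sorted[11] = yxyyxyx$xxxyx
  sorted[12] = yyxyx$xxxyxyx
sorted[7] = xyyxyx$xxxyxy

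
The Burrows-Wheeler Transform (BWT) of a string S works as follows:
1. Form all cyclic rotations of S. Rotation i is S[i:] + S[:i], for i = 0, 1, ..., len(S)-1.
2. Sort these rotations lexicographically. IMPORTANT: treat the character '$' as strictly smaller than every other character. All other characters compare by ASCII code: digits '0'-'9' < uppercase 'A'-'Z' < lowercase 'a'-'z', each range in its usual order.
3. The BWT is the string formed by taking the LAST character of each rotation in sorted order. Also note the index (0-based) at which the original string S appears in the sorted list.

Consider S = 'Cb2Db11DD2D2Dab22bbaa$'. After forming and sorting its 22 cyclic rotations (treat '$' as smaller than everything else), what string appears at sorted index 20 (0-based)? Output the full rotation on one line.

All 22 rotations (rotation i = S[i:]+S[:i]):
  rot[0] = Cb2Db11DD2D2Dab22bbaa$
  rot[1] = b2Db11DD2D2Dab22bbaa$C
  rot[2] = 2Db11DD2D2Dab22bbaa$Cb
  rot[3] = Db11DD2D2Dab22bbaa$Cb2
  rot[4] = b11DD2D2Dab22bbaa$Cb2D
  rot[5] = 11DD2D2Dab22bbaa$Cb2Db
  rot[6] = 1DD2D2Dab22bbaa$Cb2Db1
  rot[7] = DD2D2Dab22bbaa$Cb2Db11
  rot[8] = D2D2Dab22bbaa$Cb2Db11D
  rot[9] = 2D2Dab22bbaa$Cb2Db11DD
  rot[10] = D2Dab22bbaa$Cb2Db11DD2
  rot[11] = 2Dab22bbaa$Cb2Db11DD2D
  rot[12] = Dab22bbaa$Cb2Db11DD2D2
  rot[13] = ab22bbaa$Cb2Db11DD2D2D
  rot[14] = b22bbaa$Cb2Db11DD2D2Da
  rot[15] = 22bbaa$Cb2Db11DD2D2Dab
  rot[16] = 2bbaa$Cb2Db11DD2D2Dab2
  rot[17] = bbaa$Cb2Db11DD2D2Dab22
  rot[18] = baa$Cb2Db11DD2D2Dab22b
  rot[19] = aa$Cb2Db11DD2D2Dab22bb
  rot[20] = a$Cb2Db11DD2D2Dab22bba
  rot[21] = $Cb2Db11DD2D2Dab22bbaa
Sorted (with $ < everything):
  sorted[0] = $Cb2Db11DD2D2Dab22bbaa
  sorted[1] = 11DD2D2Dab22bbaa$Cb2Db
  sorted[2] = 1DD2D2Dab22bbaa$Cb2Db1
  sorted[3] = 22bbaa$Cb2Db11DD2D2Dab
  sorted[4] = 2D2Dab22bbaa$Cb2Db11DD
  sorted[5] = 2Dab22bbaa$Cb2Db11DD2D
  sorted[6] = 2Db11DD2D2Dab22bbaa$Cb
  sorted[7] = 2bbaa$Cb2Db11DD2D2Dab2
  sorted[8] = Cb2Db11DD2D2Dab22bbaa$
  sorted[9] = D2D2Dab22bbaa$Cb2Db11D
  sorted[10] = D2Dab22bbaa$Cb2Db11DD2
  sorted[11] = DD2D2Dab22bbaa$Cb2Db11
  sorted[12] = Dab22bbaa$Cb2Db11DD2D2
  sorted[13] = Db11DD2D2Dab22bbaa$Cb2
  sorted[14] = a$Cb2Db11DD2D2Dab22bba
  sorted[15] = aa$Cb2Db11DD2D2Dab22bb
  sorted[16] = ab22bbaa$Cb2Db11DD2D2D
  sorted[17] = b11DD2D2Dab22bbaa$Cb2D
  sorted[18] = b22bbaa$Cb2Db11DD2D2Da
  sorted[19] = b2Db11DD2D2Dab22bbaa$C
  sorted[20] = baa$Cb2Db11DD2D2Dab22b
  sorted[21] = bbaa$Cb2Db11DD2D2Dab22
sorted[20] = baa$Cb2Db11DD2D2Dab22b

Answer: baa$Cb2Db11DD2D2Dab22b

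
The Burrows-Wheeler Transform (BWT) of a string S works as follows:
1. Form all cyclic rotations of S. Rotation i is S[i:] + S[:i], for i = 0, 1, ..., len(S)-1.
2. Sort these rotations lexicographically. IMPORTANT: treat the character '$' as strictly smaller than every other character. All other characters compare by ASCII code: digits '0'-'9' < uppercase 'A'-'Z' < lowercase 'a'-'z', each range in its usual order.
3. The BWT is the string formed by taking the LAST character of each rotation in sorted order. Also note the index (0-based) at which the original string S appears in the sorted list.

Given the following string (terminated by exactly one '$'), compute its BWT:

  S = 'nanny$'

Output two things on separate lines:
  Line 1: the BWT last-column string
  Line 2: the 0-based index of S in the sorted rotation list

Answer: yn$ann
2

Derivation:
All 6 rotations (rotation i = S[i:]+S[:i]):
  rot[0] = nanny$
  rot[1] = anny$n
  rot[2] = nny$na
  rot[3] = ny$nan
  rot[4] = y$nann
  rot[5] = $nanny
Sorted (with $ < everything):
  sorted[0] = $nanny  (last char: 'y')
  sorted[1] = anny$n  (last char: 'n')
  sorted[2] = nanny$  (last char: '$')
  sorted[3] = nny$na  (last char: 'a')
  sorted[4] = ny$nan  (last char: 'n')
  sorted[5] = y$nann  (last char: 'n')
Last column: yn$ann
Original string S is at sorted index 2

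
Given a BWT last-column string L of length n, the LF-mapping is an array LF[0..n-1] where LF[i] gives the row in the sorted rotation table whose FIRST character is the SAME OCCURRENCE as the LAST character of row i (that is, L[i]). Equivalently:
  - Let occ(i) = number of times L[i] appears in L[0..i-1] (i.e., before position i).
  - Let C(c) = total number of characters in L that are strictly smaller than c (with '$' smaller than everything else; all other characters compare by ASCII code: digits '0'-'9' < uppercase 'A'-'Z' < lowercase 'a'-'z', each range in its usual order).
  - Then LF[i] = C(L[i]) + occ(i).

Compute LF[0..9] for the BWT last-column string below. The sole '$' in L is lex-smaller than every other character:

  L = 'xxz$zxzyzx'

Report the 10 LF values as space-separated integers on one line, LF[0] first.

Char counts: '$':1, 'x':4, 'y':1, 'z':4
C (first-col start): C('$')=0, C('x')=1, C('y')=5, C('z')=6
L[0]='x': occ=0, LF[0]=C('x')+0=1+0=1
L[1]='x': occ=1, LF[1]=C('x')+1=1+1=2
L[2]='z': occ=0, LF[2]=C('z')+0=6+0=6
L[3]='$': occ=0, LF[3]=C('$')+0=0+0=0
L[4]='z': occ=1, LF[4]=C('z')+1=6+1=7
L[5]='x': occ=2, LF[5]=C('x')+2=1+2=3
L[6]='z': occ=2, LF[6]=C('z')+2=6+2=8
L[7]='y': occ=0, LF[7]=C('y')+0=5+0=5
L[8]='z': occ=3, LF[8]=C('z')+3=6+3=9
L[9]='x': occ=3, LF[9]=C('x')+3=1+3=4

Answer: 1 2 6 0 7 3 8 5 9 4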